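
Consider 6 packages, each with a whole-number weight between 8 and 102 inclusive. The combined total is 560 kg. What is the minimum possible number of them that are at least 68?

If only k of them are at least 68, the other 6 − k are at most 67, so the total is at most k·102 + (6 − k)·67.
This must reach 560, so k·102 + (6 − k)·67 ≥ 560, giving k ≥ 5.
Exactly 5 works: 5 values at 102 and 1 at 67 total 577; lower one of the high values by 17 (still ≥ 68) to hit 560.

5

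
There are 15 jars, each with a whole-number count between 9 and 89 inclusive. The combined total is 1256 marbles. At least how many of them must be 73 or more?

11

If only k of them are at least 73, the other 15 − k are at most 72, so the total is at most k·89 + (15 − k)·72.
This must reach 1256, so k·89 + (15 − k)·72 ≥ 1256, giving k ≥ 11.
Exactly 11 works: 11 values at 89 and 4 at 72 total 1267; lower one of the high values by 11 (still ≥ 73) to hit 1256.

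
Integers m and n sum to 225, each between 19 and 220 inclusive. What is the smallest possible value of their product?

3914

Since m + n is fixed, pushing one of them to its bound minimizes the product.
At the endpoint m = 19, n = 225 − 19 = 206, so mn = 19 × 206 = 3914.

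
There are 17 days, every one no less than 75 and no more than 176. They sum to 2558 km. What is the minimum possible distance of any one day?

To make one day as small as possible, make the other 16 as large as possible.
The other 16 can take up 16 × 176 = 2816 ≥ 2558 − 75, so one day can sit at its floor of 75.
Achievable: one at 75 and the other 16 totalling 2483, which fits since 16 × 75 ≤ 2483 ≤ 16 × 176.

75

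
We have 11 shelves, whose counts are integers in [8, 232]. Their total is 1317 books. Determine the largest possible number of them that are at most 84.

8

Suppose k of them are at most 84. Those contribute at most 84 each and the rest at most 232 each.
So the total is at most 84k + 232(11 − k) = 2552 − 148k. This must still be ≥ 1317, so k ≤ 8.
k = 8 is achieved by 8 values at 84 and 3 at 232, total 1368; lower one of the 232's by 51 (still > 84) to reach 1317.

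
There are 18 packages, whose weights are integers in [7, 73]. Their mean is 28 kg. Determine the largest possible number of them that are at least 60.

The total is 18 × 28 = 504.
If k of the values are ≥ 60, the total is ≥ 60k + 7(18 − k).
Setting 60k + 7(18 − k) ≤ 504 gives 53k ≤ 378, so k ≤ 7.
k = 7 is achieved by 7 values at 60 and 11 at 7, total 497; add 7 to one value (staying below 60) to reach 504.

7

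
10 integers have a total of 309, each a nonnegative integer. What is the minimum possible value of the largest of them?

The 10 values sum to 309, so their maximum is at least ⌈309/10⌉ = 31.
Taking 1 copy of 30 and 9 copies of 31 gives exactly 309, so 31 is attained.

31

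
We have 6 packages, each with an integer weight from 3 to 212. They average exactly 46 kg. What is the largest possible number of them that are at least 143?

1

The total is 6 × 46 = 276.
With k values at 143 or above and the rest at least 3, the sum is at least 18 + 140k.
Since the sum is 276, we need 140k ≤ 258, i.e. k ≤ 1.
k = 1 is achieved by 1 value at 143 and 5 at 3, total 158; add 118 to one value (staying below 143) to reach 276.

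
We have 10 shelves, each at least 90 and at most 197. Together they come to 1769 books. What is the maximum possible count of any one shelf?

To make one shelf as large as possible, make the other 9 as small as possible.
The other 9 contribute at least 9 × 90 = 810, leaving at most 1769 − 810 = 959.
But each shelf is capped at 197, so the maximum is 197.
Achievable: one at 197 and the other 9 totalling 1572, which fits since 9 × 90 ≤ 1572 ≤ 9 × 197.

197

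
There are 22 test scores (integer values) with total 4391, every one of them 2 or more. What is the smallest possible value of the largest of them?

200

If every one of the 22 were at most 199, the total would be at most 22 × 199 = 4378 < 4391.
Equality holds with 13 values of 200 and 9 values of 199.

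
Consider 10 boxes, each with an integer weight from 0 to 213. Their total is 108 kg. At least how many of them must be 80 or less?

9

Let j be the number exceeding 80. Then the total is ≥ 81·j + 0·(10 − j) = 0 + 81j.
So 81j ≤ 108 and j ≤ 1; hence at least 10 − 1 = 9 are ≤ 80.
Exactly 9 works: 9 values at 0 and 1 at 81 total 81; raise one of the low values by 27 (still ≤ 80) to hit 108.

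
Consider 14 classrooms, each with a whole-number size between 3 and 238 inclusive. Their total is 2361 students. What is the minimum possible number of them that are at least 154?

3

Each value short of 154 is at most 153, costing at least 238 − 153 = 85 against the maximum total of 3332.
We can afford to lose at most 3332 − 2361 = 971, so at most ⌊971/85⌋ = 11 fall short, and at least 3 are ≥ 154.
Exactly 3 works: 3 values at 238 and 11 at 153 total 2397; lower one of the high values by 36 (still ≥ 154) to hit 2361.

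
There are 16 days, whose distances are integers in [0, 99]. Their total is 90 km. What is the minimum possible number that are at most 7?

5

Each value above 7 is at least 8, contributing at least 8 − 0 = 8 above the floor 0.
The sum exceeds the floor total 0 by 90, so at most ⌊90/8⌋ = 11 exceed 7, and at least 5 are ≤ 7.
Exactly 5 works: 5 values at 0 and 11 at 8 total 88; raise one of the low values by 2 (still ≤ 7) to hit 90.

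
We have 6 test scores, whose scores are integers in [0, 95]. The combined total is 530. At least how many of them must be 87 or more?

2

If only k of them are at least 87, the other 6 − k are at most 86, so the total is at most k·95 + (6 − k)·86.
This must reach 530, so k·95 + (6 − k)·86 ≥ 530, giving k ≥ 2.
Exactly 2 works: 2 values at 95 and 4 at 86 total 534; lower one of the high values by 4 (still ≥ 87) to hit 530.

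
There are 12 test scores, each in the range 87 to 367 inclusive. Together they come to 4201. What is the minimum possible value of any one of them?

164

To make one score as small as possible, make the other 11 as large as possible.
The other 11 contribute at most 11 × 367 = 4037, leaving at least 4201 − 4037 = 164.
Since 164 ≥ 87, this is achievable: one at 164 and 11 at 367.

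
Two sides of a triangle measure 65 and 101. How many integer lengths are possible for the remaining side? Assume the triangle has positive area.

129

The triangle inequality gives |65 − 101| < c < 65 + 101, i.e. 36 < c < 166.
So c can be any integer from 37 to 165: 129 values.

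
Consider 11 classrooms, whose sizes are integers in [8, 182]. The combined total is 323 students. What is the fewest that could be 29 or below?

1

Each value above 29 is at least 30, contributing at least 30 − 8 = 22 above the floor 8.
The sum exceeds the floor total 88 by 235, so at most ⌊235/22⌋ = 10 exceed 29, and at least 1 are ≤ 29.
Exactly 1 works: 1 value at 8 and 10 at 30 total 308; raise one of the low values by 15 (still ≤ 29) to hit 323.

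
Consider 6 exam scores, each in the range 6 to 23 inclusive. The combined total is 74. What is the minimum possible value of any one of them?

Minimizing one value means maximizing the remaining 5.
The other 5 can take up 5 × 23 = 115 ≥ 74 − 6, so one score can sit at its floor of 6.
Achievable: one at 6 and the other 5 totalling 68, which fits since 5 × 6 ≤ 68 ≤ 5 × 23.

6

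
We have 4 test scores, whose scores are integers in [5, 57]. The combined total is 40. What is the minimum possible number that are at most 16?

Each value above 16 is at least 17, contributing at least 17 − 5 = 12 above the floor 5.
The sum exceeds the floor total 20 by 20, so at most ⌊20/12⌋ = 1 exceed 16, and at least 3 are ≤ 16.
Exactly 3 works: 3 values at 5 and 1 at 17 total 32; raise one of the low values by 8 (still ≤ 16) to hit 40.

3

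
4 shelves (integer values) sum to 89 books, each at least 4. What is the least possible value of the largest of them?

23

The 4 values sum to 89, so their maximum is at least ⌈89/4⌉ = 23.
Equality holds with 1 value of 23 and 3 values of 22.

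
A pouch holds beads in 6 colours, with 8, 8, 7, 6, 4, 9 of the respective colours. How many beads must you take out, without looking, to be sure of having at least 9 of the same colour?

In the worst case you take as many as possible of each colour without reaching 9: 8 + 8 + 7 + 6 + 4 + 8 = 41.
The next one must give 9 of some colour, so 41 + 1 = 42.

42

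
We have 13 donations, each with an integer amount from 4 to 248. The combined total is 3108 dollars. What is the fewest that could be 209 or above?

If only k of them are at least 209, the other 13 − k are at most 208, so the total is at most k·248 + (13 − k)·208.
This must reach 3108, so k·248 + (13 − k)·208 ≥ 3108, giving k ≥ 11.
Exactly 11 works: 11 values at 248 and 2 at 208 total 3144; lower one of the high values by 36 (still ≥ 209) to hit 3108.

11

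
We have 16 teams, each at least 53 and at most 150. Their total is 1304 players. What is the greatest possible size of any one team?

150

To make one team as large as possible, make the other 15 as small as possible.
The other 15 contribute at least 15 × 53 = 795, leaving at most 1304 − 795 = 509.
But each team is capped at 150, so the maximum is 150.
Achievable: one at 150 and the other 15 totalling 1154, which fits since 15 × 53 ≤ 1154 ≤ 15 × 150.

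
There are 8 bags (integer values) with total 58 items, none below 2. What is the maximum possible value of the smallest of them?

7

The average is 58/8 < 8, so some value is ≤ 7.
Achievable: 6 of them at 7 and 2 at 8 total 58.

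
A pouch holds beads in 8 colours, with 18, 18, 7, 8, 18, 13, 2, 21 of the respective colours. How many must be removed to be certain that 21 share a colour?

In the worst case you take as many as possible of each colour without reaching 21: 18 + 18 + 7 + 8 + 18 + 13 + 2 + 20 = 104.
The next one must give 21 of some colour, so 104 + 1 = 105.

105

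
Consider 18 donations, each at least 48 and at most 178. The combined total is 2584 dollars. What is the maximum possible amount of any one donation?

To make one donation as large as possible, make the other 17 as small as possible.
The other 17 contribute at least 17 × 48 = 816, leaving at most 2584 − 816 = 1768.
But each donation is capped at 178, so the maximum is 178.
Achievable: one at 178 and the other 17 totalling 2406, which fits since 17 × 48 ≤ 2406 ≤ 17 × 178.

178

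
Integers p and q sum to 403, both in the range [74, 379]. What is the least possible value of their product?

For a fixed sum, pq is smallest when p and q are as far apart as possible.
The extreme feasible split is p = 74, q = 329, giving pq = 24346.

24346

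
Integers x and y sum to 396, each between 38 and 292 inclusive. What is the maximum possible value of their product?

xy = x(396 − x) is maximized when x is as near 396/2 as the bounds allow.
Taking x = 198 and y = 198 (both in [38, 292]) gives xy = 39204.

39204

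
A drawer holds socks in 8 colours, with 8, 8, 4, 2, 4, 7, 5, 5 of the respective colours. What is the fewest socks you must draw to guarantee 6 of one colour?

36

In the worst case you take as many as possible of each colour without reaching 6: 5 + 5 + 4 + 2 + 4 + 5 + 5 + 5 = 35.
The next one must give 6 of some colour, so 35 + 1 = 36.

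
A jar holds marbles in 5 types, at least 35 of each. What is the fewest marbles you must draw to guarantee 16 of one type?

You could draw 15 of every type without reaching 16 of any — 75 in all.
One more forces 16 of some type, so 75 + 1 = 76.

76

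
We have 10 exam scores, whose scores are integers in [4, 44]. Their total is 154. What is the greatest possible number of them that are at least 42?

3

Suppose k of them are at least 42. Those contribute at least 42 each and the other 10 − k at least 4 each.
So the total is at least 42k + 4(10 − k) = 40 + 38k. This must be ≤ 154, giving k ≤ 3.
k = 3 is achieved by 3 values at 42 and 7 at 4, total 154.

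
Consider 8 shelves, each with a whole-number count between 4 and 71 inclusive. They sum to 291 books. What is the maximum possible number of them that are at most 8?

Each value at 8 or below falls at least 71 − 8 = 63 short of the ceiling 71.
The ceiling total is 8 × 71 = 568, and we need 291, so at most ⌊(568 − 291)/63⌋ = 4 can be that low.
k = 4 is achieved by 4 values at 8 and 4 at 71, total 316; lower one of the 71's by 25 (still > 8) to reach 291.

4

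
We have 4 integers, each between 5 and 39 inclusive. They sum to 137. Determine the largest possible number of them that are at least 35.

Suppose k of them are at least 35. Those contribute at least 35 each and the other 4 − k at least 5 each.
So the total is at least 35k + 5(4 − k) = 20 + 30k. This must be ≤ 137, giving k ≤ 3.
k = 3 is achieved by 3 values at 35 and 1 at 5, total 110; add 27 to one value (staying below 35) to reach 137.

3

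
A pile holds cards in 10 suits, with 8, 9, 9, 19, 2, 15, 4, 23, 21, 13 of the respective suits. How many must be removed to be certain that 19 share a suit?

In the worst case you take as many as possible of each suit without reaching 19: 8 + 9 + 9 + 18 + 2 + 15 + 4 + 18 + 18 + 13 = 114.
The next one must give 19 of some suit, so 114 + 1 = 115.

115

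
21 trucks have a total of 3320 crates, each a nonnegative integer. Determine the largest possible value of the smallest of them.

If every one of the 21 were at least 159, the total would be at least 21 × 159 = 3339 > 3320.
Taking 19 copies of 158 and 2 copies of 159 gives exactly 3320, so 158 is attained.

158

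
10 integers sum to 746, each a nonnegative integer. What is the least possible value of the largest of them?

The average is 746/10 > 74, so not all 10 can be 74 or less; the largest is ≥ 75.
Taking 4 copies of 74 and 6 copies of 75 gives exactly 746, so 75 is attained.

75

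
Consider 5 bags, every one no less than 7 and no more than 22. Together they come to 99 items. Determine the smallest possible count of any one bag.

Minimizing one value means maximizing the remaining 4.
The other 4 contribute at most 4 × 22 = 88, leaving at least 99 − 88 = 11.
Since 11 ≥ 7, this is achievable: one at 11 and 4 at 22.

11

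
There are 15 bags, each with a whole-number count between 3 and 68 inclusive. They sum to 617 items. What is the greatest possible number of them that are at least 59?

If k of the values are ≥ 59, the total is ≥ 59k + 3(15 − k).
Setting 59k + 3(15 − k) ≤ 617 gives 56k ≤ 572, so k ≤ 10.
k = 10 is achieved by 10 values at 59 and 5 at 3, total 605; add 12 to one value (staying below 59) to reach 617.

10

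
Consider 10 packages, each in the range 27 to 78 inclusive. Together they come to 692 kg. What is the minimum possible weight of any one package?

To make one package as small as possible, make the other 9 as large as possible.
The other 9 can take up 9 × 78 = 702 ≥ 692 − 27, so one package can sit at its floor of 27.
Achievable: one at 27 and the other 9 totalling 665, which fits since 9 × 27 ≤ 665 ≤ 9 × 78.

27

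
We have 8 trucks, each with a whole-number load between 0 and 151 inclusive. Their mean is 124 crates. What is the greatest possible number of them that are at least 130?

The total is 8 × 124 = 992.
If k of the values are ≥ 130, the total is ≥ 130k + 0(8 − k).
Setting 130k + 0(8 − k) ≤ 992 gives 130k ≤ 992, so k ≤ 7.
k = 7 is achieved by 7 values at 130 and 1 at 0, total 910; add 82 to one value (staying below 130) to reach 992.

7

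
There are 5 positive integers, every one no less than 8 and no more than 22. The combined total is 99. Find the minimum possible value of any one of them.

Minimizing one value means maximizing the remaining 4.
The other 4 contribute at most 4 × 22 = 88, leaving at least 99 − 88 = 11.
Since 11 ≥ 8, this is achievable: one at 11 and 4 at 22.

11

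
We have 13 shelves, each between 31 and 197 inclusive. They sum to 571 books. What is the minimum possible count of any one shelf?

31

Minimizing one value means maximizing the remaining 12.
The other 12 can take up 12 × 197 = 2364 ≥ 571 − 31, so one shelf can sit at its floor of 31.
Achievable: one at 31 and the other 12 totalling 540, which fits since 12 × 31 ≤ 540 ≤ 12 × 197.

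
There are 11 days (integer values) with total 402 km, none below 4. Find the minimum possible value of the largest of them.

The 11 values sum to 402, so their maximum is at least ⌈402/11⌉ = 37.
Achievable: 6 of them at 37 and 5 at 36 total 402.

37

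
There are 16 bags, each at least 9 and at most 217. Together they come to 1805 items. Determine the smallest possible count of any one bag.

Minimizing one value means maximizing the remaining 15.
The other 15 can take up 15 × 217 = 3255 ≥ 1805 − 9, so one bag can sit at its floor of 9.
Achievable: one at 9 and the other 15 totalling 1796, which fits since 15 × 9 ≤ 1796 ≤ 15 × 217.

9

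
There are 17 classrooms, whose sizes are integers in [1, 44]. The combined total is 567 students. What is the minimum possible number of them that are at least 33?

If only k of them are at least 33, the other 17 − k are at most 32, so the total is at most k·44 + (17 − k)·32.
This must reach 567, so k·44 + (17 − k)·32 ≥ 567, giving k ≥ 2.
Exactly 2 works: 2 values at 44 and 15 at 32 total 568; lower one of the high values by 1 (still ≥ 33) to hit 567.

2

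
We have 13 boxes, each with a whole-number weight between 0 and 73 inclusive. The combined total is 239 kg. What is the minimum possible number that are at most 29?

6

Each value above 29 is at least 30, contributing at least 30 − 0 = 30 above the floor 0.
The sum exceeds the floor total 0 by 239, so at most ⌊239/30⌋ = 7 exceed 29, and at least 6 are ≤ 29.
Exactly 6 works: 6 values at 0 and 7 at 30 total 210; raise one of the low values by 29 (still ≤ 29) to hit 239.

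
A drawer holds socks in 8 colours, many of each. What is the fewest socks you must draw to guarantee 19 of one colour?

145

You could draw 18 of every colour without reaching 19 of any — 144 in all.
One more forces 19 of some colour, so 144 + 1 = 145.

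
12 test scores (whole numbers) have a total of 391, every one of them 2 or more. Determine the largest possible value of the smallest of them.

If every one of the 12 were at least 33, the total would be at least 12 × 33 = 396 > 391.
Taking 5 copies of 32 and 7 copies of 33 gives exactly 391, so 32 is attained.

32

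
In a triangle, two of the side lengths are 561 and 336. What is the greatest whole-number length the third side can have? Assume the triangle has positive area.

The third side must be less than 561 + 336 = 897.
The largest integer below 897 is 896.

896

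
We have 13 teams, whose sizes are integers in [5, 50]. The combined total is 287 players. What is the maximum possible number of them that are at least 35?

7

With k values at 35 or above and the rest at least 5, the sum is at least 65 + 30k.
Since the sum is 287, we need 30k ≤ 222, i.e. k ≤ 7.
k = 7 is achieved by 7 values at 35 and 6 at 5, total 275; add 12 to one value (staying below 35) to reach 287.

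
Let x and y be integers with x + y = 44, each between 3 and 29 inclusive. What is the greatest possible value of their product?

With x + y fixed, xy peaks when the two are closest together.
Taking x = 22 and y = 22 (both in [3, 29]) gives xy = 484.

484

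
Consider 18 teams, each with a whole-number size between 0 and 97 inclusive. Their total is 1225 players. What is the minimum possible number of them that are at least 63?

4

Suppose at most 18 − j of them reach 63; then j values are ≤ 62 and the rest ≤ 97.
The total is then ≤ 62·j + 97·(18 − j) = 1746 − 35j. For this to be ≥ 1225 we need j ≤ 14, so at least 18 − 14 = 4 must reach 63.
Exactly 4 works: 4 values at 97 and 14 at 62 total 1256; lower one of the high values by 31 (still ≥ 63) to hit 1225.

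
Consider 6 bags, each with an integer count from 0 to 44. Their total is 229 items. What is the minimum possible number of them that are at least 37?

If only k of them are at least 37, the other 6 − k are at most 36, so the total is at most k·44 + (6 − k)·36.
This must reach 229, so k·44 + (6 − k)·36 ≥ 229, giving k ≥ 2.
Exactly 2 works: 2 values at 44 and 4 at 36 total 232; lower one of the high values by 3 (still ≥ 37) to hit 229.

2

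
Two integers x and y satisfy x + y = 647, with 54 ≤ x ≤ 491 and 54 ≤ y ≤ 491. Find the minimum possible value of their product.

76596

Since x + y is fixed, pushing one of them to its bound minimizes the product.
The extreme feasible split is x = 156, y = 491, giving xy = 76596.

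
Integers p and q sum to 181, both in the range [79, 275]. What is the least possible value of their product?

8058

pq = p(181 − p) is concave in p, so over [79, 102] it is minimized at an endpoint.
The extreme feasible split is p = 79, q = 102, giving pq = 8058.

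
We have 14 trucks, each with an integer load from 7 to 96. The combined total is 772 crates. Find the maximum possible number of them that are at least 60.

12

Suppose k of them are at least 60. Those contribute at least 60 each and the other 14 − k at least 7 each.
So the total is at least 60k + 7(14 − k) = 98 + 53k. This must be ≤ 772, giving k ≤ 12.
k = 12 is achieved by 12 values at 60 and 2 at 7, total 734; add 38 to one value (staying below 60) to reach 772.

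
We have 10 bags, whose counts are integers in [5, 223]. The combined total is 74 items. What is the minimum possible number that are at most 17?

9

Each value above 17 is at least 18, contributing at least 18 − 5 = 13 above the floor 5.
The sum exceeds the floor total 50 by 24, so at most ⌊24/13⌋ = 1 exceed 17, and at least 9 are ≤ 17.
Exactly 9 works: 9 values at 5 and 1 at 18 total 63; raise one of the low values by 11 (still ≤ 17) to hit 74.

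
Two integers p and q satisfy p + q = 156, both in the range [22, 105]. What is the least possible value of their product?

pq = p(156 − p) is concave in p, so over [51, 105] it is minimized at an endpoint.
The extreme feasible split is p = 51, q = 105, giving pq = 5355.

5355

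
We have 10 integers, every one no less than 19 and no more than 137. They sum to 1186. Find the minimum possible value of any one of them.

19

Minimizing one value means maximizing the remaining 9.
The other 9 can take up 9 × 137 = 1233 ≥ 1186 − 19, so one integer can sit at its floor of 19.
Achievable: one at 19 and the other 9 totalling 1167, which fits since 9 × 19 ≤ 1167 ≤ 9 × 137.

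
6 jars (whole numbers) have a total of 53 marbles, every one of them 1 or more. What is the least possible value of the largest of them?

The average is 53/6 > 8, so not all 6 can be 8 or less; the largest is ≥ 9.
Equality holds with 5 values of 9 and 1 value of 8.

9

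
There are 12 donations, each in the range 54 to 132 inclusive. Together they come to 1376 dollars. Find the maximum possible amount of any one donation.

132

Maximizing one value means minimizing the remaining 11.
The other 11 contribute at least 11 × 54 = 594, leaving at most 1376 − 594 = 782.
But each donation is capped at 132, so the maximum is 132.
Achievable: one at 132 and the other 11 totalling 1244, which fits since 11 × 54 ≤ 1244 ≤ 11 × 132.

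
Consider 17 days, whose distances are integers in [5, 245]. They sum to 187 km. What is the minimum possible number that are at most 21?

11

Each value above 21 is at least 22, contributing at least 22 − 5 = 17 above the floor 5.
The sum exceeds the floor total 85 by 102, so at most ⌊102/17⌋ = 6 exceed 21, and at least 11 are ≤ 21.
Exactly 11 works: 11 values at 5 and 6 at 22 total 187.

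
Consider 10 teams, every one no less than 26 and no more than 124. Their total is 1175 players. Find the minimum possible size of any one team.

To make one team as small as possible, make the other 9 as large as possible.
The other 9 contribute at most 9 × 124 = 1116, leaving at least 1175 − 1116 = 59.
Since 59 ≥ 26, this is achievable: one at 59 and 9 at 124.

59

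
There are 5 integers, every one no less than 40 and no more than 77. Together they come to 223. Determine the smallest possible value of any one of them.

40

To make one integer as small as possible, make the other 4 as large as possible.
The other 4 can take up 4 × 77 = 308 ≥ 223 − 40, so one integer can sit at its floor of 40.
Achievable: one at 40 and the other 4 totalling 183, which fits since 4 × 40 ≤ 183 ≤ 4 × 77.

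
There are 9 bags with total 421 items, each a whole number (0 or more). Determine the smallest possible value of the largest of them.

Some value must be at least ⌈421/9⌉ = 47, since 9 × 46 = 414 < 421.
Taking 2 copies of 46 and 7 copies of 47 gives exactly 421, so 47 is attained.

47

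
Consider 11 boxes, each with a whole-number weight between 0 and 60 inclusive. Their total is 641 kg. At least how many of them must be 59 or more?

2

If only k of them are at least 59, the other 11 − k are at most 58, so the total is at most k·60 + (11 − k)·58.
This must reach 641, so k·60 + (11 − k)·58 ≥ 641, giving k ≥ 2.
Exactly 2 works: 2 values at 60 and 9 at 58 total 642; lower one of the high values by 1 (still ≥ 59) to hit 641.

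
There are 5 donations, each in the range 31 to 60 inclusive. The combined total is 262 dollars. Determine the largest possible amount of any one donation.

Maximizing one value means minimizing the remaining 4.
The other 4 contribute at least 4 × 31 = 124, leaving at most 262 − 124 = 138.
But each donation is capped at 60, so the maximum is 60.
Achievable: one at 60 and the other 4 totalling 202, which fits since 4 × 31 ≤ 202 ≤ 4 × 60.

60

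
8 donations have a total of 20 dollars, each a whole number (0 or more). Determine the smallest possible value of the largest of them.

3

The 8 values sum to 20, so their maximum is at least ⌈20/8⌉ = 3.
Equality holds with 4 values of 3 and 4 values of 2.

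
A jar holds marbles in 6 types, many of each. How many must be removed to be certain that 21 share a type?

You could draw 20 of every type without reaching 21 of any — 120 in all.
One more forces 21 of some type, so 120 + 1 = 121.

121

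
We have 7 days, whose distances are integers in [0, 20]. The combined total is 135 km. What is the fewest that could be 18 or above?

6

Each value short of 18 is at most 17, costing at least 20 − 17 = 3 against the maximum total of 140.
We can afford to lose at most 140 − 135 = 5, so at most ⌊5/3⌋ = 1 fall short, and at least 6 are ≥ 18.
Exactly 6 works: 6 values at 20 and 1 at 17 total 137; lower one of the high values by 2 (still ≥ 18) to hit 135.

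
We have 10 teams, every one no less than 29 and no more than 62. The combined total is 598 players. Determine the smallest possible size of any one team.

To make one team as small as possible, make the other 9 as large as possible.
The other 9 contribute at most 9 × 62 = 558, leaving at least 598 − 558 = 40.
Since 40 ≥ 29, this is achievable: one at 40 and 9 at 62.

40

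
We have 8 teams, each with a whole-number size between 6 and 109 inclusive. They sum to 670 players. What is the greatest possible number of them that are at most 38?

Suppose k of them are at most 38. Those contribute at most 38 each and the rest at most 109 each.
So the total is at most 38k + 109(8 − k) = 872 − 71k. This must still be ≥ 670, so k ≤ 2.
k = 2 is achieved by 2 values at 38 and 6 at 109, total 730; lower one of the 109's by 60 (still > 38) to reach 670.

2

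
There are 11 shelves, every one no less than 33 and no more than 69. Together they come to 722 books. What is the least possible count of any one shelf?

33

Minimizing one value means maximizing the remaining 10.
The other 10 can take up 10 × 69 = 690 ≥ 722 − 33, so one shelf can sit at its floor of 33.
Achievable: one at 33 and the other 10 totalling 689, which fits since 10 × 33 ≤ 689 ≤ 10 × 69.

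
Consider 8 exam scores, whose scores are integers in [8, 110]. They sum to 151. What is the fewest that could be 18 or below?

1

Let j be the number exceeding 18. Then the total is ≥ 19·j + 8·(8 − j) = 64 + 11j.
So 11j ≤ 87 and j ≤ 7; hence at least 8 − 7 = 1 are ≤ 18.
Exactly 1 works: 1 value at 8 and 7 at 19 total 141; raise one of the low values by 10 (still ≤ 18) to hit 151.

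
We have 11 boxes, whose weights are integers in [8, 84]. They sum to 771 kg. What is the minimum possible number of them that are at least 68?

If only k of them are at least 68, the other 11 − k are at most 67, so the total is at most k·84 + (11 − k)·67.
This must reach 771, so k·84 + (11 − k)·67 ≥ 771, giving k ≥ 2.
Exactly 2 works: 2 values at 84 and 9 at 67 total 771.

2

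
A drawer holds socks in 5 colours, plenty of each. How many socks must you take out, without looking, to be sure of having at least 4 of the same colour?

You could draw 3 of every colour without reaching 4 of any — 15 in all.
One more forces 4 of some colour, so 15 + 1 = 16.

16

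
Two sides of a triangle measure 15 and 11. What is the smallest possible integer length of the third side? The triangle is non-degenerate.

5

The third side must exceed |15 − 11| = 4.
The smallest integer above 4 is 5.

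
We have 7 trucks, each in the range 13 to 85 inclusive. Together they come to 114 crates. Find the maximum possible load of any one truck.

To make one truck as large as possible, make the other 6 as small as possible.
The other 6 contribute at least 6 × 13 = 78, leaving at most 114 − 78 = 36.
Since 36 ≤ 85, this is achievable: one at 36 and 6 at 13.

36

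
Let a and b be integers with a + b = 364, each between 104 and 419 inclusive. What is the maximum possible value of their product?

For a fixed sum, the product ab is largest when a and b are as close as possible.
Taking a = 182 and b = 182 (both in [104, 419]) gives ab = 33124.

33124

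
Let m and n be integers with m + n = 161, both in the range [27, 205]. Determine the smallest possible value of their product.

3618

Since m + n is fixed, pushing one of them to its bound minimizes the product.
At the endpoint m = 27, n = 161 − 27 = 134, so mn = 27 × 134 = 3618.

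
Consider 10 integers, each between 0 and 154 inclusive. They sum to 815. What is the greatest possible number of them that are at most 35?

6

Each value at 35 or below falls at least 154 − 35 = 119 short of the ceiling 154.
The ceiling total is 10 × 154 = 1540, and we need 815, so at most ⌊(1540 − 815)/119⌋ = 6 can be that low.
k = 6 is achieved by 6 values at 35 and 4 at 154, total 826; lower one of the 154's by 11 (still > 35) to reach 815.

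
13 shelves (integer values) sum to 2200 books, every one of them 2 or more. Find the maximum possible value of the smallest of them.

169

The 13 values sum to 2200, so their minimum is at most ⌊2200/13⌋ = 169.
Achievable: 10 of them at 169 and 3 at 170 total 2200.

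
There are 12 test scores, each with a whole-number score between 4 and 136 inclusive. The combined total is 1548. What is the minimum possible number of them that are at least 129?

2

Each value short of 129 is at most 128, costing at least 136 − 128 = 8 against the maximum total of 1632.
We can afford to lose at most 1632 − 1548 = 84, so at most ⌊84/8⌋ = 10 fall short, and at least 2 are ≥ 129.
Exactly 2 works: 2 values at 136 and 10 at 128 total 1552; lower one of the high values by 4 (still ≥ 129) to hit 1548.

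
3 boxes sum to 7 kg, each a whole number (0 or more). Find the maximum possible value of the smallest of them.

2

If every one of the 3 were at least 3, the total would be at least 3 × 3 = 9 > 7.
Taking 2 copies of 2 and 1 copy of 3 gives exactly 7, so 2 is attained.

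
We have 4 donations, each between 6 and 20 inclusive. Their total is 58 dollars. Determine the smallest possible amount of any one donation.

Minimizing one value means maximizing the remaining 3.
The other 3 can take up 3 × 20 = 60 ≥ 58 − 6, so one donation can sit at its floor of 6.
Achievable: one at 6 and the other 3 totalling 52, which fits since 3 × 6 ≤ 52 ≤ 3 × 20.

6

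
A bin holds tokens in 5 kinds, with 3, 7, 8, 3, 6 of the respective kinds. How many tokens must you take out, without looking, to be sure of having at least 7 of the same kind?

25

In the worst case you take as many as possible of each kind without reaching 7: 3 + 6 + 6 + 3 + 6 = 24.
The next one must give 7 of some kind, so 24 + 1 = 25.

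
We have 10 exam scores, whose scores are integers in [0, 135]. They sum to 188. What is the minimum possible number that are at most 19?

Each value above 19 is at least 20, contributing at least 20 − 0 = 20 above the floor 0.
The sum exceeds the floor total 0 by 188, so at most ⌊188/20⌋ = 9 exceed 19, and at least 1 are ≤ 19.
Exactly 1 works: 1 value at 0 and 9 at 20 total 180; raise one of the low values by 8 (still ≤ 19) to hit 188.

1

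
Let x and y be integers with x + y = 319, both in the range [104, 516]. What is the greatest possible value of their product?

25440

For a fixed sum, the product xy is largest when x and y are as close as possible.
Taking x = 159 and y = 160 (both in [104, 516]) gives xy = 25440.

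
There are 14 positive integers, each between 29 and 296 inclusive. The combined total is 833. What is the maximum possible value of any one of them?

296

To make one integer as large as possible, make the other 13 as small as possible.
The other 13 contribute at least 13 × 29 = 377, leaving at most 833 − 377 = 456.
But each integer is capped at 296, so the maximum is 296.
Achievable: one at 296 and the other 13 totalling 537, which fits since 13 × 29 ≤ 537 ≤ 13 × 296.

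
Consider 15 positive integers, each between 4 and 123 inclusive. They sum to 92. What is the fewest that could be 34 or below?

14

If only k of them are at most 34, the other 15 − k are at least 35, so the total is at least (15 − k)·35 + k·4.
This is ≤ 92, so (15 − k)·35 + 4k ≤ 92, which gives k ≥ 14.
Exactly 14 works: 14 values at 4 and 1 at 35 total 91; raise one of the low values by 1 (still ≤ 34) to hit 92.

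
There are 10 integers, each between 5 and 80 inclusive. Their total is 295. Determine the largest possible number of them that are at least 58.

4

With k values at 58 or above and the rest at least 5, the sum is at least 50 + 53k.
Since the sum is 295, we need 53k ≤ 245, i.e. k ≤ 4.
k = 4 is achieved by 4 values at 58 and 6 at 5, total 262; add 33 to one value (staying below 58) to reach 295.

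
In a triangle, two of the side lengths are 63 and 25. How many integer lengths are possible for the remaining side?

The triangle inequality gives |63 − 25| < c < 63 + 25, i.e. 38 < c < 88.
So c can be any integer from 39 to 87: 49 values.

49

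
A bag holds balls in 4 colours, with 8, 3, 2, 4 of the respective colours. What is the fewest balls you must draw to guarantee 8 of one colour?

17

In the worst case you take as many as possible of each colour without reaching 8: 7 + 3 + 2 + 4 = 16.
The next one must give 8 of some colour, so 16 + 1 = 17.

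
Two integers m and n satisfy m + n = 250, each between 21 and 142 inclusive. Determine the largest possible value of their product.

For a fixed sum, the product mn is largest when m and n are as close as possible.
Taking m = 125 and n = 125 (both in [21, 142]) gives mn = 15625.

15625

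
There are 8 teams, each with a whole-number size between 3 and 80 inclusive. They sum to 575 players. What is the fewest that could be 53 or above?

6

If only k of them are at least 53, the other 8 − k are at most 52, so the total is at most k·80 + (8 − k)·52.
This must reach 575, so k·80 + (8 − k)·52 ≥ 575, giving k ≥ 6.
Exactly 6 works: 6 values at 80 and 2 at 52 total 584; lower one of the high values by 9 (still ≥ 53) to hit 575.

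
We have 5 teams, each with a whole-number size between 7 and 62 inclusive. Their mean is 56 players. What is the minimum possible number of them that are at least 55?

2

The total is 5 × 56 = 280.
If only k of them are at least 55, the other 5 − k are at most 54, so the total is at most k·62 + (5 − k)·54.
This must reach 280, so k·62 + (5 − k)·54 ≥ 280, giving k ≥ 2.
Exactly 2 works: 2 values at 62 and 3 at 54 total 286; lower one of the high values by 6 (still ≥ 55) to hit 280.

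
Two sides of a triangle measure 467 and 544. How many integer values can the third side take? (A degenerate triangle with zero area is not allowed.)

933

The triangle inequality gives |467 − 544| < c < 467 + 544, i.e. 77 < c < 1011.
So c can be any integer from 78 to 1010: 933 values.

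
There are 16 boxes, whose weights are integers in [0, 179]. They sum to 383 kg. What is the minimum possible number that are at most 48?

9

Let j be the number exceeding 48. Then the total is ≥ 49·j + 0·(16 − j) = 0 + 49j.
So 49j ≤ 383 and j ≤ 7; hence at least 16 − 7 = 9 are ≤ 48.
Exactly 9 works: 9 values at 0 and 7 at 49 total 343; raise one of the low values by 40 (still ≤ 48) to hit 383.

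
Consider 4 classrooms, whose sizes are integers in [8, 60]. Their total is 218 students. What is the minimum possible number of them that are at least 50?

If only k of them are at least 50, the other 4 − k are at most 49, so the total is at most k·60 + (4 − k)·49.
This must reach 218, so k·60 + (4 − k)·49 ≥ 218, giving k ≥ 2.
Exactly 2 works: 2 values at 60 and 2 at 49 total 218.

2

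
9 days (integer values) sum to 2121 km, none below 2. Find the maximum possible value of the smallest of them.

235

The 9 values sum to 2121, so their minimum is at most ⌊2121/9⌋ = 235.
Achievable: 3 of them at 235 and 6 at 236 total 2121.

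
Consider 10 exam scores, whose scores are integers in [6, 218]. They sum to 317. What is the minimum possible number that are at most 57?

6

If only k of them are at most 57, the other 10 − k are at least 58, so the total is at least (10 − k)·58 + k·6.
This is ≤ 317, so (10 − k)·58 + 6k ≤ 317, which gives k ≥ 6.
Exactly 6 works: 6 values at 6 and 4 at 58 total 268; raise one of the low values by 49 (still ≤ 57) to hit 317.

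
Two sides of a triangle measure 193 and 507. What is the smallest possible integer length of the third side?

The third side must exceed |193 − 507| = 314.
The smallest integer above 314 is 315.

315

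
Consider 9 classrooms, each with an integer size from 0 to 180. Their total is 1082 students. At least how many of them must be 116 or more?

Each value short of 116 is at most 115, costing at least 180 − 115 = 65 against the maximum total of 1620.
We can afford to lose at most 1620 − 1082 = 538, so at most ⌊538/65⌋ = 8 fall short, and at least 1 are ≥ 116.
Exactly 1 works: 1 value at 180 and 8 at 115 total 1100; lower one of the high values by 18 (still ≥ 116) to hit 1082.

1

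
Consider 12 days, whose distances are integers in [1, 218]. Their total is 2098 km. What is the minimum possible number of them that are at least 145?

If only k of them are at least 145, the other 12 − k are at most 144, so the total is at most k·218 + (12 − k)·144.
This must reach 2098, so k·218 + (12 − k)·144 ≥ 2098, giving k ≥ 5.
Exactly 5 works: 5 values at 218 and 7 at 144 total 2098.

5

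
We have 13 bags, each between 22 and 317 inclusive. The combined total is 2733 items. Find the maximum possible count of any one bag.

317

Maximizing one value means minimizing the remaining 12.
The other 12 contribute at least 12 × 22 = 264, leaving at most 2733 − 264 = 2469.
But each bag is capped at 317, so the maximum is 317.
Achievable: one at 317 and the other 12 totalling 2416, which fits since 12 × 22 ≤ 2416 ≤ 12 × 317.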